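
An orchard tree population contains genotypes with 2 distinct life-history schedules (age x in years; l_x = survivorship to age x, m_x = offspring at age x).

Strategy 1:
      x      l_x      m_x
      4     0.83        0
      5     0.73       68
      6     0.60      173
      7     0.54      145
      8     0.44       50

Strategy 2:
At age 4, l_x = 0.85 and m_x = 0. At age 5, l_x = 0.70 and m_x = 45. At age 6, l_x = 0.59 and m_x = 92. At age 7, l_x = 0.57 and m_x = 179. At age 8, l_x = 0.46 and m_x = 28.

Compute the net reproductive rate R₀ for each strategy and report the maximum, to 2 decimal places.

Strategy 1: R₀ = 0.83×0 + 0.73×68 + 0.60×173 + 0.54×145 + 0.44×50 = 253.7400
Strategy 2: R₀ = 0.85×0 + 0.70×45 + 0.59×92 + 0.57×179 + 0.46×28 = 200.6900
Highest R₀: strategy 1 with 253.7400.

253.74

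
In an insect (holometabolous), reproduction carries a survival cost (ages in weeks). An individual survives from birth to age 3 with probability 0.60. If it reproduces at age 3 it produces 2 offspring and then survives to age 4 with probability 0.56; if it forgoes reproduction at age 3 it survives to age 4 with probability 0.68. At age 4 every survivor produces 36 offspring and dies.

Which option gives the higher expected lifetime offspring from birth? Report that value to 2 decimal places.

breed at age 3: R₀ = 0.60 × (2 + 0.56 × 36) = 0.60 × 22.1600 = 13.2960
delay to age 4: R₀ = 0.60 × (0.68 × 36) = 0.60 × 24.4800 = 14.6880
Higher: delay to age 4 (14.6880).

14.69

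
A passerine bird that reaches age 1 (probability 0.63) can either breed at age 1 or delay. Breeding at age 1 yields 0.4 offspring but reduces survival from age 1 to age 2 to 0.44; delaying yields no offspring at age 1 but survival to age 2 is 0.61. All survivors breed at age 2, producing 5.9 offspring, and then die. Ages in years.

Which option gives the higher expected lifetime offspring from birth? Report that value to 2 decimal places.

breed at age 1: R₀ = 0.63 × (0.4 + 0.44 × 5.9) = 0.63 × 2.9960 = 1.8875
delay to age 2: R₀ = 0.63 × (0.61 × 5.9) = 0.63 × 3.5990 = 2.2674
Higher: delay to age 2 (2.2674).

2.27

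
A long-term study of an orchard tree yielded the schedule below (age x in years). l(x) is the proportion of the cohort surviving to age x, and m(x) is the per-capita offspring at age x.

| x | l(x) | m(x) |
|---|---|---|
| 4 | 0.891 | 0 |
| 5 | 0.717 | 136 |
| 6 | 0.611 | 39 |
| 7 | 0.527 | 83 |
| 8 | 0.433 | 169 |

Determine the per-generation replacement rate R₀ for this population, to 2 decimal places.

238.26

R₀ = Σ l(x) m(x):
  age 4: 0.891 × 0 = 0.0000
  age 5: 0.717 × 136 = 97.5120
  age 6: 0.611 × 39 = 23.8290
  age 7: 0.527 × 83 = 43.7410
  age 8: 0.433 × 169 = 73.1770
R₀ = 0.0000 + 97.5120 + 23.8290 + 43.7410 + 73.1770 = 238.2590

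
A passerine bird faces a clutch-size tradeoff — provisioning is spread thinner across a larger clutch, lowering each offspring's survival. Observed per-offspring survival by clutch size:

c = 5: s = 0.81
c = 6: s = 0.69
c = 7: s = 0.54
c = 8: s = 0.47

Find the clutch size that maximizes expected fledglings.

Expected fledglings = c × s(c):
  c=5: 5 × 0.81 = 4.050
  c=6: 6 × 0.69 = 4.140
  c=7: 7 × 0.54 = 3.780
  c=8: 8 × 0.47 = 3.760
Maximum at c = 6 (4.140 fledglings).

6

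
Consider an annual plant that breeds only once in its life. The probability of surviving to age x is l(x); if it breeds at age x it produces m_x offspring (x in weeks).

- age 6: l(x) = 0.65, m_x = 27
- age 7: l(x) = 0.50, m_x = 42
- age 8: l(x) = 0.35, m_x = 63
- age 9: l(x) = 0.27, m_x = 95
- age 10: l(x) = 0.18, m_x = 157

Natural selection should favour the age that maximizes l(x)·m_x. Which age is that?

10

Expected offspring if breeding at age x = l(x) × m_x:
  age 6: 0.65 × 27 = 17.550
  age 7: 0.50 × 42 = 21.000
  age 8: 0.35 × 63 = 22.050
  age 9: 0.27 × 95 = 25.650
  age 10: 0.18 × 157 = 28.260
Maximum at age 10 (28.260).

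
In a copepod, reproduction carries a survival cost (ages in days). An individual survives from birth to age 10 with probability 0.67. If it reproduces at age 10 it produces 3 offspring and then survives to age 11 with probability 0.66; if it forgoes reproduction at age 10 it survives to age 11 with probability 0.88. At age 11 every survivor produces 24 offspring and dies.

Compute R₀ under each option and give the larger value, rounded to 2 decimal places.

breed at age 10: R₀ = 0.67 × (3 + 0.66 × 24) = 0.67 × 18.8400 = 12.6228
delay to age 11: R₀ = 0.67 × (0.88 × 24) = 0.67 × 21.1200 = 14.1504
Higher: delay to age 11 (14.1504).

14.15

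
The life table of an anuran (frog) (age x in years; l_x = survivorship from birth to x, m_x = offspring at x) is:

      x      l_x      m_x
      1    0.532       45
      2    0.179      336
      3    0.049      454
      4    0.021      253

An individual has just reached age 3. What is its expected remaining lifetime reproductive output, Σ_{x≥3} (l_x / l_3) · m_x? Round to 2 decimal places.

562.43

l_3 = 0.049. Conditional survival from age 3 to x is l_x / l_3.
  x=3: (0.049/0.049) × 454 = 454.0000
  x=4: (0.021/0.049) × 253 = 108.4286
Sum = 454.0000 + 108.4286 = 562.4286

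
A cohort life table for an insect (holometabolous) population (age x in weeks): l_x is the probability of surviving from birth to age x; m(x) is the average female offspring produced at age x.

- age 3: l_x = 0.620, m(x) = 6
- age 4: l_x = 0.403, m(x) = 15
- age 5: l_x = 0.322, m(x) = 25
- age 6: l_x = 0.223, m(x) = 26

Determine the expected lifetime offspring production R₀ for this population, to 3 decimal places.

R₀ = Σ l_x m(x):
  age 3: 0.620 × 6 = 3.7200
  age 4: 0.403 × 15 = 6.0450
  age 5: 0.322 × 25 = 8.0500
  age 6: 0.223 × 26 = 5.7980
R₀ = 3.7200 + 6.0450 + 8.0500 + 5.7980 = 23.6130

23.613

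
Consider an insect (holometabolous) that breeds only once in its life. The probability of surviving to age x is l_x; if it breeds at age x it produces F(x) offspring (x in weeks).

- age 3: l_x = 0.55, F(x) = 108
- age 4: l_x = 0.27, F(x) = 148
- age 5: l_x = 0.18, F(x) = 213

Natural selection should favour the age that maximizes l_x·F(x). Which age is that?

Expected offspring if breeding at age x = l_x × F(x):
  age 3: 0.55 × 108 = 59.400
  age 4: 0.27 × 148 = 39.960
  age 5: 0.18 × 213 = 38.340
Maximum at age 3 (59.400).

3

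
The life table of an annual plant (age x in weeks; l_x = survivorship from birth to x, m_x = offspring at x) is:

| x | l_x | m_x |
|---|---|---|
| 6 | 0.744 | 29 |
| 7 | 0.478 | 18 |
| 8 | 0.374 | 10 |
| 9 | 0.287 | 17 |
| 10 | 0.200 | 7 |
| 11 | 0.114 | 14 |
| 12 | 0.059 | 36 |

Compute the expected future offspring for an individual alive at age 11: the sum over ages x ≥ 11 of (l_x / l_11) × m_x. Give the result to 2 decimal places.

l_11 = 0.114. Conditional survival from age 11 to x is l_x / l_11.
  x=11: (0.114/0.114) × 14 = 14.0000
  x=12: (0.059/0.114) × 36 = 18.6316
Sum = 14.0000 + 18.6316 = 32.6316

32.63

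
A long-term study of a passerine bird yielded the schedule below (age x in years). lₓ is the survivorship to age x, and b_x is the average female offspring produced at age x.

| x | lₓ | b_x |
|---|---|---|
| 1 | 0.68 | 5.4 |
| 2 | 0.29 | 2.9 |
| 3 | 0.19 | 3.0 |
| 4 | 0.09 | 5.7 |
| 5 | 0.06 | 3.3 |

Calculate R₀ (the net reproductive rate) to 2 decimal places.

R₀ = Σ lₓ b_x:
  age 1: 0.68 × 5.4 = 3.6720
  age 2: 0.29 × 2.9 = 0.8410
  age 3: 0.19 × 3.0 = 0.5700
  age 4: 0.09 × 5.7 = 0.5130
  age 5: 0.06 × 3.3 = 0.1980
R₀ = 3.6720 + 0.8410 + 0.5700 + 0.5130 + 0.1980 = 5.7940

5.79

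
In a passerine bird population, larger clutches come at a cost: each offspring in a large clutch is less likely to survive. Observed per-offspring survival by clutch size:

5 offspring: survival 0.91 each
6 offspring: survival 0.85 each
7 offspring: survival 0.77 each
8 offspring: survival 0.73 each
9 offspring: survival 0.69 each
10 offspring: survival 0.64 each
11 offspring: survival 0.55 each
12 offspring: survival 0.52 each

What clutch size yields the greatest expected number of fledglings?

Expected fledglings = c × s(c):
  c=5: 5 × 0.91 = 4.550
  c=6: 6 × 0.85 = 5.100
  c=7: 7 × 0.77 = 5.390
  c=8: 8 × 0.73 = 5.840
  c=9: 9 × 0.69 = 6.210
  c=10: 10 × 0.64 = 6.400
  c=11: 11 × 0.55 = 6.050
  c=12: 12 × 0.52 = 6.240
Maximum at c = 10 (6.400 fledglings).

10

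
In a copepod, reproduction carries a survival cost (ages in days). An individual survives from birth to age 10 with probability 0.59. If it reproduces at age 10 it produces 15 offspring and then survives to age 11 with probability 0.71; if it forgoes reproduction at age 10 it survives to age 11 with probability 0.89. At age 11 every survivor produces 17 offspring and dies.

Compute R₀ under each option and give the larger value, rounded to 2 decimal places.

breed at age 10: R₀ = 0.59 × (15 + 0.71 × 17) = 0.59 × 27.0700 = 15.9713
delay to age 11: R₀ = 0.59 × (0.89 × 17) = 0.59 × 15.1300 = 8.9267
Higher: breed at age 10 (15.9713).

15.97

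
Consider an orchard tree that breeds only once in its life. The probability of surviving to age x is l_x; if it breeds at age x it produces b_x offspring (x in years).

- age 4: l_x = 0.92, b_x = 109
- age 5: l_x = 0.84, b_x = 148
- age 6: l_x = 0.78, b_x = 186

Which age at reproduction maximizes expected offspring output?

Expected offspring if breeding at age x = l_x × b_x:
  age 4: 0.92 × 109 = 100.280
  age 5: 0.84 × 148 = 124.320
  age 6: 0.78 × 186 = 145.080
Maximum at age 6 (145.080).

6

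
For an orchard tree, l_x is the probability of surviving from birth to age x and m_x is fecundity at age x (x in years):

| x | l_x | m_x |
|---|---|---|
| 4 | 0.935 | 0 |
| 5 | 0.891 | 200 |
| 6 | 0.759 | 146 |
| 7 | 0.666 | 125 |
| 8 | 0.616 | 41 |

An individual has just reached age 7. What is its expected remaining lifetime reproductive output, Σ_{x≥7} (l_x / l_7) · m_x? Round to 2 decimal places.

162.92

l_7 = 0.666. Conditional survival from age 7 to x is l_x / l_7.
  x=7: (0.666/0.666) × 125 = 125.0000
  x=8: (0.616/0.666) × 41 = 37.9219
Sum = 125.0000 + 37.9219 = 162.9219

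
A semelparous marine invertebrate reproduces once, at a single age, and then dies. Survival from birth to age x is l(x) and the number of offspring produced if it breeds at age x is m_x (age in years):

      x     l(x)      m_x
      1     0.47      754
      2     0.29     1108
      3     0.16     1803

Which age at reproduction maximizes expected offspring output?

Expected offspring if breeding at age x = l(x) × m_x:
  age 1: 0.47 × 754 = 354.380
  age 2: 0.29 × 1108 = 321.320
  age 3: 0.16 × 1803 = 288.480
Maximum at age 1 (354.380).

1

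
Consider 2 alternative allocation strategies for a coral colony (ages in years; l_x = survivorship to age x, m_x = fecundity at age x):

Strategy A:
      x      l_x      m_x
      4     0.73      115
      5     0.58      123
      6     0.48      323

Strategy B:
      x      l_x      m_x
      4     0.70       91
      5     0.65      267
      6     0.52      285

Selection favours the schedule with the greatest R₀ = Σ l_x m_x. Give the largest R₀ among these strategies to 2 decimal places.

385.45

Strategy A: R₀ = 0.73×115 + 0.58×123 + 0.48×323 = 310.3300
Strategy B: R₀ = 0.70×91 + 0.65×267 + 0.52×285 = 385.4500
Highest R₀: strategy B with 385.4500.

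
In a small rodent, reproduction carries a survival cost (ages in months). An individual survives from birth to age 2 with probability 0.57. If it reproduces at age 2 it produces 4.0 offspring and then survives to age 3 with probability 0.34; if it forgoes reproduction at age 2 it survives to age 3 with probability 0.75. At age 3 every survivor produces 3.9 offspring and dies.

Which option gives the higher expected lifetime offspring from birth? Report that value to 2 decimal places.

3.04

breed at age 2: R₀ = 0.57 × (4.0 + 0.34 × 3.9) = 0.57 × 5.3260 = 3.0358
delay to age 3: R₀ = 0.57 × (0.75 × 3.9) = 0.57 × 2.9250 = 1.6672
Higher: breed at age 2 (3.0358).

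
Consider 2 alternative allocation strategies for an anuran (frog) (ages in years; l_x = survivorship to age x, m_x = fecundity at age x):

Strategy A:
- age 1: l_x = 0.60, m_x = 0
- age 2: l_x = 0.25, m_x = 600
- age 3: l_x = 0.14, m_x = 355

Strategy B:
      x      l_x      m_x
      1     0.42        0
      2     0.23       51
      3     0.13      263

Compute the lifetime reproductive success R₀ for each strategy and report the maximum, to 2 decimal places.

199.70

Strategy A: R₀ = 0.60×0 + 0.25×600 + 0.14×355 = 199.7000
Strategy B: R₀ = 0.42×0 + 0.23×51 + 0.13×263 = 45.9200
Highest R₀: strategy A with 199.7000.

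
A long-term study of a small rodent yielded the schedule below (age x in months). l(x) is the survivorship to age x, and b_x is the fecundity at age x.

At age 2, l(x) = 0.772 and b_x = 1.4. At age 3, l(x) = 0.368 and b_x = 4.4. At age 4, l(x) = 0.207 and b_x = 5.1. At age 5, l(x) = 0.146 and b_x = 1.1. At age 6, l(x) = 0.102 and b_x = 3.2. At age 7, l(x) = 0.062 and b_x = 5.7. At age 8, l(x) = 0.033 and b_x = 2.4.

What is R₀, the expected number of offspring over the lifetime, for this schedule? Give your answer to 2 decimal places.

4.68

R₀ = Σ l(x) b_x:
  age 2: 0.772 × 1.4 = 1.0808
  age 3: 0.368 × 4.4 = 1.6192
  age 4: 0.207 × 5.1 = 1.0557
  age 5: 0.146 × 1.1 = 0.1606
  age 6: 0.102 × 3.2 = 0.3264
  age 7: 0.062 × 5.7 = 0.3534
  age 8: 0.033 × 2.4 = 0.0792
R₀ = 1.0808 + 1.6192 + 1.0557 + 0.1606 + 0.3264 + 0.3534 + 0.0792 = 4.6753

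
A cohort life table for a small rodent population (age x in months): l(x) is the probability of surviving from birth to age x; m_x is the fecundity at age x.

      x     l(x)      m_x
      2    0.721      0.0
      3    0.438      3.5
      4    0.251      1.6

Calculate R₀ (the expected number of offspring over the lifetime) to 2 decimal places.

R₀ = Σ l(x) m_x:
  age 2: 0.721 × 0.0 = 0.0000
  age 3: 0.438 × 3.5 = 1.5330
  age 4: 0.251 × 1.6 = 0.4016
R₀ = 0.0000 + 1.5330 + 0.4016 = 1.9346

1.93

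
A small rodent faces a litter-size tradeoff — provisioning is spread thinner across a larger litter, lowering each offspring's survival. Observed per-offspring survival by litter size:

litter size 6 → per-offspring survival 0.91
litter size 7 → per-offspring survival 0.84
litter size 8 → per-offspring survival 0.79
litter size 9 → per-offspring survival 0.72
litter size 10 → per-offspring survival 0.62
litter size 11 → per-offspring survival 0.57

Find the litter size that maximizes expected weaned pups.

Expected weaned pups = c × s(c):
  c=6: 6 × 0.91 = 5.460
  c=7: 7 × 0.84 = 5.880
  c=8: 8 × 0.79 = 6.320
  c=9: 9 × 0.72 = 6.480
  c=10: 10 × 0.62 = 6.200
  c=11: 11 × 0.57 = 6.270
Maximum at c = 9 (6.480 weaned pups).

9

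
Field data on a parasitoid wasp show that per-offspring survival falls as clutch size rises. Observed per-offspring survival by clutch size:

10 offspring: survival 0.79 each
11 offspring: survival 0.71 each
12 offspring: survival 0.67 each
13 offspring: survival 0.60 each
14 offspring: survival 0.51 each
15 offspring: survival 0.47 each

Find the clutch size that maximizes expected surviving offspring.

12

Expected surviving offspring = c × s(c):
  c=10: 10 × 0.79 = 7.900
  c=11: 11 × 0.71 = 7.810
  c=12: 12 × 0.67 = 8.040
  c=13: 13 × 0.60 = 7.800
  c=14: 14 × 0.51 = 7.140
  c=15: 15 × 0.47 = 7.050
Maximum at c = 12 (8.040 surviving offspring).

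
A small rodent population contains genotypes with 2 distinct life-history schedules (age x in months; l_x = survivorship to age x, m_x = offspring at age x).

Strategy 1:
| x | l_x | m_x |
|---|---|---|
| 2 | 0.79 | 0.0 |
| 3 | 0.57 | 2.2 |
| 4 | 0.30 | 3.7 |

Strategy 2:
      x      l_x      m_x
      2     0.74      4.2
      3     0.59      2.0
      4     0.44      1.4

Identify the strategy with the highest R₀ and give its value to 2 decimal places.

Strategy 1: R₀ = 0.79×0.0 + 0.57×2.2 + 0.30×3.7 = 2.3640
Strategy 2: R₀ = 0.74×4.2 + 0.59×2.0 + 0.44×1.4 = 4.9040
Highest R₀: strategy 2 with 4.9040.

4.90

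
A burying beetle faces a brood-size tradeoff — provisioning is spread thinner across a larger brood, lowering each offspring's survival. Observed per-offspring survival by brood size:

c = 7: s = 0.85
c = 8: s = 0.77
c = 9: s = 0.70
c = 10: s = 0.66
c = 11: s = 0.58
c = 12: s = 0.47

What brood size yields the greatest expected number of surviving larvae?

10

Expected surviving larvae = c × s(c):
  c=7: 7 × 0.85 = 5.950
  c=8: 8 × 0.77 = 6.160
  c=9: 9 × 0.70 = 6.300
  c=10: 10 × 0.66 = 6.600
  c=11: 11 × 0.58 = 6.380
  c=12: 12 × 0.47 = 5.640
Maximum at c = 10 (6.600 surviving larvae).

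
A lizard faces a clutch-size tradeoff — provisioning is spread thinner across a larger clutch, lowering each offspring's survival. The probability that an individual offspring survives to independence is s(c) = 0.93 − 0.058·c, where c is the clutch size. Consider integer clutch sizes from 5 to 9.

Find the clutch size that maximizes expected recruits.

8

Expected recruits = c × s(c):
  c=5: 5 × 0.640 = 3.200
  c=6: 6 × 0.582 = 3.492
  c=7: 7 × 0.524 = 3.668
  c=8: 8 × 0.466 = 3.728
  c=9: 9 × 0.408 = 3.672
Maximum at c = 8 (3.728 recruits).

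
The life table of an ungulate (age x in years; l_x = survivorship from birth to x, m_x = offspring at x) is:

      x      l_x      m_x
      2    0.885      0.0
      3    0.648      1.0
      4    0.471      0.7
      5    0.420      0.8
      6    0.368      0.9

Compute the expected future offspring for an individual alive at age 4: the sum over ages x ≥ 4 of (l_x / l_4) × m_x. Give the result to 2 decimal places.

2.12

l_4 = 0.471. Conditional survival from age 4 to x is l_x / l_4.
  x=4: (0.471/0.471) × 0.7 = 0.7000
  x=5: (0.420/0.471) × 0.8 = 0.7134
  x=6: (0.368/0.471) × 0.9 = 0.7032
Sum = 0.7000 + 0.7134 + 0.7032 = 2.1166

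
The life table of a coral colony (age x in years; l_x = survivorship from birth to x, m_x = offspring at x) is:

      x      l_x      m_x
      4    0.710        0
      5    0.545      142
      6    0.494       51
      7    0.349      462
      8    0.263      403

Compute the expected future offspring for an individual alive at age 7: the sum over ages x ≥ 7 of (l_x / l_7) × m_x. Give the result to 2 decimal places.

765.69

l_7 = 0.349. Conditional survival from age 7 to x is l_x / l_7.
  x=7: (0.349/0.349) × 462 = 462.0000
  x=8: (0.263/0.349) × 403 = 303.6934
Sum = 462.0000 + 303.6934 = 765.6934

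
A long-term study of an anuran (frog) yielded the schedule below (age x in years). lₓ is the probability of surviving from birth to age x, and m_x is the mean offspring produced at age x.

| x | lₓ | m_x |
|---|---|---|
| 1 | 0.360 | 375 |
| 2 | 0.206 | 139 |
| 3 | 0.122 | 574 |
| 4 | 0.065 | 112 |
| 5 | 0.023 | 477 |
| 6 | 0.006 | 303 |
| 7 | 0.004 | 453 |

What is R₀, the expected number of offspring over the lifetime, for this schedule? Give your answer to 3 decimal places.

255.543

R₀ = Σ lₓ m_x:
  age 1: 0.360 × 375 = 135.0000
  age 2: 0.206 × 139 = 28.6340
  age 3: 0.122 × 574 = 70.0280
  age 4: 0.065 × 112 = 7.2800
  age 5: 0.023 × 477 = 10.9710
  age 6: 0.006 × 303 = 1.8180
  age 7: 0.004 × 453 = 1.8120
R₀ = 135.0000 + 28.6340 + 70.0280 + 7.2800 + 10.9710 + 1.8180 + 1.8120 = 255.5430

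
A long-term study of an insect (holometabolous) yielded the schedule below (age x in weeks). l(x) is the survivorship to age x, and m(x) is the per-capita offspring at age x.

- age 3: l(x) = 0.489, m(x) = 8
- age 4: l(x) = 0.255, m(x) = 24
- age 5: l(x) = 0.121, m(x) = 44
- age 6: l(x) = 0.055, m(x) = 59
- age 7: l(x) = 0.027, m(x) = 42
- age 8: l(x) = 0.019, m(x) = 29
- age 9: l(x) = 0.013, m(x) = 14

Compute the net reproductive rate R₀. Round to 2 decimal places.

R₀ = Σ l(x) m(x):
  age 3: 0.489 × 8 = 3.9120
  age 4: 0.255 × 24 = 6.1200
  age 5: 0.121 × 44 = 5.3240
  age 6: 0.055 × 59 = 3.2450
  age 7: 0.027 × 42 = 1.1340
  age 8: 0.019 × 29 = 0.5510
  age 9: 0.013 × 14 = 0.1820
R₀ = 3.9120 + 6.1200 + 5.3240 + 3.2450 + 1.1340 + 0.5510 + 0.1820 = 20.4680

20.47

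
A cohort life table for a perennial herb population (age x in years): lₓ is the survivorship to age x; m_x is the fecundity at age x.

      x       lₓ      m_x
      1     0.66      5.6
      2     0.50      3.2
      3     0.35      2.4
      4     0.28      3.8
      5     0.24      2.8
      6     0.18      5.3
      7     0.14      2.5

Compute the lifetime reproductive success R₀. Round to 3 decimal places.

R₀ = Σ lₓ m_x:
  age 1: 0.66 × 5.6 = 3.6960
  age 2: 0.50 × 3.2 = 1.6000
  age 3: 0.35 × 2.4 = 0.8400
  age 4: 0.28 × 3.8 = 1.0640
  age 5: 0.24 × 2.8 = 0.6720
  age 6: 0.18 × 5.3 = 0.9540
  age 7: 0.14 × 2.5 = 0.3500
R₀ = 3.6960 + 1.6000 + 0.8400 + 1.0640 + 0.6720 + 0.9540 + 0.3500 = 9.1760

9.176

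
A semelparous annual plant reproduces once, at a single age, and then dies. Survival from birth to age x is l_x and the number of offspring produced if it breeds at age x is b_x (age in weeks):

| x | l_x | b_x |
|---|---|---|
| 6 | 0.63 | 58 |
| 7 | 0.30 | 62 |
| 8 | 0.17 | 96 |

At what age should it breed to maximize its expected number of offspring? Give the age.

Expected offspring if breeding at age x = l_x × b_x:
  age 6: 0.63 × 58 = 36.540
  age 7: 0.30 × 62 = 18.600
  age 8: 0.17 × 96 = 16.320
Maximum at age 6 (36.540).

6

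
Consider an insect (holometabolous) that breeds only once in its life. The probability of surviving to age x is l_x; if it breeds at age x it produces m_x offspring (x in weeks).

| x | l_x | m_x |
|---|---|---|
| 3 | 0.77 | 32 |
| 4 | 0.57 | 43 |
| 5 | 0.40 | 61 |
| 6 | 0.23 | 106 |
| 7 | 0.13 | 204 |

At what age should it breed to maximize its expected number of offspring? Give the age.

7

Expected offspring if breeding at age x = l_x × m_x:
  age 3: 0.77 × 32 = 24.640
  age 4: 0.57 × 43 = 24.510
  age 5: 0.40 × 61 = 24.400
  age 6: 0.23 × 106 = 24.380
  age 7: 0.13 × 204 = 26.520
Maximum at age 7 (26.520).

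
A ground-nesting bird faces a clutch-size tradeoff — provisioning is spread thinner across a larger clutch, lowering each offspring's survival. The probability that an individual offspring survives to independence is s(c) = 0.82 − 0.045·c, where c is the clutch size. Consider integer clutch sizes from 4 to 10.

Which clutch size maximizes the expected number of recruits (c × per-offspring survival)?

9

Expected recruits = c × s(c):
  c=4: 4 × 0.640 = 2.560
  c=5: 5 × 0.595 = 2.975
  c=6: 6 × 0.550 = 3.300
  c=7: 7 × 0.505 = 3.535
  c=8: 8 × 0.460 = 3.680
  c=9: 9 × 0.415 = 3.735
  c=10: 10 × 0.370 = 3.700
Maximum at c = 9 (3.735 recruits).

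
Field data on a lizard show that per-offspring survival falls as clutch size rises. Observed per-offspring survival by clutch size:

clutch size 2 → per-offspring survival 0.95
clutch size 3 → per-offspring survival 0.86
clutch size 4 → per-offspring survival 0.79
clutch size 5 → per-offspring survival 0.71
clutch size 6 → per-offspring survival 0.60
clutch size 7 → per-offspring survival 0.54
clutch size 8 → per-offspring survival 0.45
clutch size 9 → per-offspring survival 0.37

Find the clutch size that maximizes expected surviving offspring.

7

Expected surviving offspring = c × s(c):
  c=2: 2 × 0.95 = 1.900
  c=3: 3 × 0.86 = 2.580
  c=4: 4 × 0.79 = 3.160
  c=5: 5 × 0.71 = 3.550
  c=6: 6 × 0.60 = 3.600
  c=7: 7 × 0.54 = 3.780
  c=8: 8 × 0.45 = 3.600
  c=9: 9 × 0.37 = 3.330
Maximum at c = 7 (3.780 surviving offspring).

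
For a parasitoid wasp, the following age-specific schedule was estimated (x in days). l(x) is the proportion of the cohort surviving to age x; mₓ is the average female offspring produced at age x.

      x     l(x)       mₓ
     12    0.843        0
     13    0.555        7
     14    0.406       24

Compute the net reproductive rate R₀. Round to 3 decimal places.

R₀ = Σ l(x) mₓ:
  age 12: 0.843 × 0 = 0.0000
  age 13: 0.555 × 7 = 3.8850
  age 14: 0.406 × 24 = 9.7440
R₀ = 0.0000 + 3.8850 + 9.7440 = 13.6290

13.629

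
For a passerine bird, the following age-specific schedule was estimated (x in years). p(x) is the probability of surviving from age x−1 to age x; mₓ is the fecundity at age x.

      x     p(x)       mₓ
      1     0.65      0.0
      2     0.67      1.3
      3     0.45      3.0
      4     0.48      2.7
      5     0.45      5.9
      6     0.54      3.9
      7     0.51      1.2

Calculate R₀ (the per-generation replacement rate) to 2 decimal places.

Survivorship from birth: l_x = p_1·p_2·…·p_x.
  l_1 = 0.65000
  l_2 = 0.43550
  l_3 = 0.19598
  l_4 = 0.09407
  l_5 = 0.04233
  l_6 = 0.02286
  l_7 = 0.01166
R₀ = Σ l_x mₓ:
  age 1: 0.65000 × 0.0 = 0.0000
  age 2: 0.43550 × 1.3 = 0.5662
  age 3: 0.19598 × 3.0 = 0.5879
  age 4: 0.09407 × 2.7 = 0.2540
  age 5: 0.04233 × 5.9 = 0.2497
  age 6: 0.02286 × 3.9 = 0.0892
  age 7: 0.01166 × 1.2 = 0.0140
R₀ = 0.0000 + 0.5662 + 0.5879 + 0.2540 + 0.2497 + 0.0892 + 0.0140 = 1.7610

1.76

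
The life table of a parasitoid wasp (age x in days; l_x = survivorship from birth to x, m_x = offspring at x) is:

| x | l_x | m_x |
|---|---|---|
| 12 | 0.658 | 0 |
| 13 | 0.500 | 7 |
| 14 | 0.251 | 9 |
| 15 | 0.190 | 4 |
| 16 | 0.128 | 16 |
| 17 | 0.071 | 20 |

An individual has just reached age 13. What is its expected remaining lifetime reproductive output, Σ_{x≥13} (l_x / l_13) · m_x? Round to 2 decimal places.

l_13 = 0.500. Conditional survival from age 13 to x is l_x / l_13.
  x=13: (0.500/0.500) × 7 = 7.0000
  x=14: (0.251/0.500) × 9 = 4.5180
  x=15: (0.190/0.500) × 4 = 1.5200
  x=16: (0.128/0.500) × 16 = 4.0960
  x=17: (0.071/0.500) × 20 = 2.8400
Sum = 7.0000 + 4.5180 + 1.5200 + 4.0960 + 2.8400 = 19.9740

19.97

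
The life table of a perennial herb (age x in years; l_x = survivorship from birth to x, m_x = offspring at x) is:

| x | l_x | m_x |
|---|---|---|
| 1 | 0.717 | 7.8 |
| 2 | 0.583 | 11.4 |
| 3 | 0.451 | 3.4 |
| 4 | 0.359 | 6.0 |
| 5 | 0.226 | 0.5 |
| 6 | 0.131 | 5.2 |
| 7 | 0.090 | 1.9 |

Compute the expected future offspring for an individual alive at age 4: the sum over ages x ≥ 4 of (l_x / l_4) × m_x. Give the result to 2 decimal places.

8.69

l_4 = 0.359. Conditional survival from age 4 to x is l_x / l_4.
  x=4: (0.359/0.359) × 6.0 = 6.0000
  x=5: (0.226/0.359) × 0.5 = 0.3148
  x=6: (0.131/0.359) × 5.2 = 1.8975
  x=7: (0.090/0.359) × 1.9 = 0.4763
Sum = 6.0000 + 0.3148 + 1.8975 + 0.4763 = 8.6886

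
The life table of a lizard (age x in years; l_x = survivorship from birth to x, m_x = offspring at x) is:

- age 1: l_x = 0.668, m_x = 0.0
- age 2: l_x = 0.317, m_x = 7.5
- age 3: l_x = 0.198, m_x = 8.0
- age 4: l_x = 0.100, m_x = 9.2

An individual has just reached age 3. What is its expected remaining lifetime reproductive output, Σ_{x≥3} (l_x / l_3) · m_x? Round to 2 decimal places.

12.65

l_3 = 0.198. Conditional survival from age 3 to x is l_x / l_3.
  x=3: (0.198/0.198) × 8.0 = 8.0000
  x=4: (0.100/0.198) × 9.2 = 4.6465
Sum = 8.0000 + 4.6465 = 12.6465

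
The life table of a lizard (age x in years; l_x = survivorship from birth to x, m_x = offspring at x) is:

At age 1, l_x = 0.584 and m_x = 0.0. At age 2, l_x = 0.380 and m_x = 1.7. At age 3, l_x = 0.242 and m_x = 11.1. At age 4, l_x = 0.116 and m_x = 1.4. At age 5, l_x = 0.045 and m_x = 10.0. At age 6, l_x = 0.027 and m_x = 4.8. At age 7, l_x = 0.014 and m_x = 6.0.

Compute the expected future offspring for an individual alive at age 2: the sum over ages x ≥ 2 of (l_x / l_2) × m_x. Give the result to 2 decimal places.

l_2 = 0.380. Conditional survival from age 2 to x is l_x / l_2.
  x=2: (0.380/0.380) × 1.7 = 1.7000
  x=3: (0.242/0.380) × 11.1 = 7.0689
  x=4: (0.116/0.380) × 1.4 = 0.4274
  x=5: (0.045/0.380) × 10.0 = 1.1842
  x=6: (0.027/0.380) × 4.8 = 0.3411
  x=7: (0.014/0.380) × 6.0 = 0.2211
Sum = 1.7000 + 7.0689 + 0.4274 + 1.1842 + 0.3411 + 0.2211 = 10.9426

10.94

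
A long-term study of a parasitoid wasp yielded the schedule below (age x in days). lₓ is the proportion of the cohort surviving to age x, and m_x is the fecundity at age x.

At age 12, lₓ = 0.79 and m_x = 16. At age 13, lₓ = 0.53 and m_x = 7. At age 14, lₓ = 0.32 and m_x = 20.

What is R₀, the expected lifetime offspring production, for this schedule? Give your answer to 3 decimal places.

R₀ = Σ lₓ m_x:
  age 12: 0.79 × 16 = 12.6400
  age 13: 0.53 × 7 = 3.7100
  age 14: 0.32 × 20 = 6.4000
R₀ = 12.6400 + 3.7100 + 6.4000 = 22.7500

22.750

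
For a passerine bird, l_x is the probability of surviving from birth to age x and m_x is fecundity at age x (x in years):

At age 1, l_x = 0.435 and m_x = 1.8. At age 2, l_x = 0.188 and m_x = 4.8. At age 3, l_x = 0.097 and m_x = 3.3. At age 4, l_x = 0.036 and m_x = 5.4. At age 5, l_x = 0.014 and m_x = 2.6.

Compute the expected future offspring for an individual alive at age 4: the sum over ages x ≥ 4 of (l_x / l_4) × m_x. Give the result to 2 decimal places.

l_4 = 0.036. Conditional survival from age 4 to x is l_x / l_4.
  x=4: (0.036/0.036) × 5.4 = 5.4000
  x=5: (0.014/0.036) × 2.6 = 1.0111
Sum = 5.4000 + 1.0111 = 6.4111

6.41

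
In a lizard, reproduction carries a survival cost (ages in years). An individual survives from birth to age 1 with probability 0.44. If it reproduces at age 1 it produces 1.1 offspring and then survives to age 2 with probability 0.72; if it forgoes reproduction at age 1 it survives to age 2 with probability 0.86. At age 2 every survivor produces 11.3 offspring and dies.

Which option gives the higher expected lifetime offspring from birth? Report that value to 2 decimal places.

4.28

breed at age 1: R₀ = 0.44 × (1.1 + 0.72 × 11.3) = 0.44 × 9.2360 = 4.0638
delay to age 2: R₀ = 0.44 × (0.86 × 11.3) = 0.44 × 9.7180 = 4.2759
Higher: delay to age 2 (4.2759).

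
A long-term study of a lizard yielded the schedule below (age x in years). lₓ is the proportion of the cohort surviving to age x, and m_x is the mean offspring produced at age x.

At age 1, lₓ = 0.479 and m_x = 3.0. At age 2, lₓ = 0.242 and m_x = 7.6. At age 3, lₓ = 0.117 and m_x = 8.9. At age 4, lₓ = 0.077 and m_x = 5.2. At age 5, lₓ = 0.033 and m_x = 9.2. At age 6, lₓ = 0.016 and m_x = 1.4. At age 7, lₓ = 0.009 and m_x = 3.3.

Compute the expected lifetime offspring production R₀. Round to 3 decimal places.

R₀ = Σ lₓ m_x:
  age 1: 0.479 × 3.0 = 1.4370
  age 2: 0.242 × 7.6 = 1.8392
  age 3: 0.117 × 8.9 = 1.0413
  age 4: 0.077 × 5.2 = 0.4004
  age 5: 0.033 × 9.2 = 0.3036
  age 6: 0.016 × 1.4 = 0.0224
  age 7: 0.009 × 3.3 = 0.0297
R₀ = 1.4370 + 1.8392 + 1.0413 + 0.4004 + 0.3036 + 0.0224 + 0.0297 = 5.0736

5.074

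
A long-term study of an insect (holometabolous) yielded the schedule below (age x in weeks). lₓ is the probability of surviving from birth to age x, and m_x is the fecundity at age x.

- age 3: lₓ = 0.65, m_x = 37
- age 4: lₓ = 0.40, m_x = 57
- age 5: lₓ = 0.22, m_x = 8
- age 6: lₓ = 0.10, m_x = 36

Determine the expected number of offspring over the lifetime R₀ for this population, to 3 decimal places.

R₀ = Σ lₓ m_x:
  age 3: 0.65 × 37 = 24.0500
  age 4: 0.40 × 57 = 22.8000
  age 5: 0.22 × 8 = 1.7600
  age 6: 0.10 × 36 = 3.6000
R₀ = 24.0500 + 22.8000 + 1.7600 + 3.6000 = 52.2100

52.210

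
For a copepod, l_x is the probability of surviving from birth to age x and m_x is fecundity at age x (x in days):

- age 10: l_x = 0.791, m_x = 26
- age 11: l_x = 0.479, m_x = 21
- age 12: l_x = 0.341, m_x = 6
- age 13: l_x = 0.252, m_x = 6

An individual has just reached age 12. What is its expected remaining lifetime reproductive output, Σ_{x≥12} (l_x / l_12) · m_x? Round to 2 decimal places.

l_12 = 0.341. Conditional survival from age 12 to x is l_x / l_12.
  x=12: (0.341/0.341) × 6 = 6.0000
  x=13: (0.252/0.341) × 6 = 4.4340
Sum = 6.0000 + 4.4340 = 10.4340

10.43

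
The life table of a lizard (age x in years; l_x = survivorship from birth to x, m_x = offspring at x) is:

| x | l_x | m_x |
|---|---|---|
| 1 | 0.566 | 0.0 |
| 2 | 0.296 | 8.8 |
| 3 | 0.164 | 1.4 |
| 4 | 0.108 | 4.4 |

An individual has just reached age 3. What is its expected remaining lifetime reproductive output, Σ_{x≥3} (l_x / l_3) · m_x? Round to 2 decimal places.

l_3 = 0.164. Conditional survival from age 3 to x is l_x / l_3.
  x=3: (0.164/0.164) × 1.4 = 1.4000
  x=4: (0.108/0.164) × 4.4 = 2.8976
Sum = 1.4000 + 2.8976 = 4.2976

4.30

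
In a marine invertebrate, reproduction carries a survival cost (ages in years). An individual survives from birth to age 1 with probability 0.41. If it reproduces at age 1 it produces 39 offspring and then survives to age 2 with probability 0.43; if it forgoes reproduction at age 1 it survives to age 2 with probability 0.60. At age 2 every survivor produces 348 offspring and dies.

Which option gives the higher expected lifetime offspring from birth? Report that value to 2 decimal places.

85.61

breed at age 1: R₀ = 0.41 × (39 + 0.43 × 348) = 0.41 × 188.6400 = 77.3424
delay to age 2: R₀ = 0.41 × (0.60 × 348) = 0.41 × 208.8000 = 85.6080
Higher: delay to age 2 (85.6080).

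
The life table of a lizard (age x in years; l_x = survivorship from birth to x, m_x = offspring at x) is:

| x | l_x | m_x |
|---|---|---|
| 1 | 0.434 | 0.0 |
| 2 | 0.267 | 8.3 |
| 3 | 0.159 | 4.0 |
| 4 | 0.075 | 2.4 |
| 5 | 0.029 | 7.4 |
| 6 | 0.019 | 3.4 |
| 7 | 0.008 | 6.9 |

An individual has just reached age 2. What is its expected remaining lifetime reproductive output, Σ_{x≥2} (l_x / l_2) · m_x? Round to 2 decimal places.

12.61

l_2 = 0.267. Conditional survival from age 2 to x is l_x / l_2.
  x=2: (0.267/0.267) × 8.3 = 8.3000
  x=3: (0.159/0.267) × 4.0 = 2.3820
  x=4: (0.075/0.267) × 2.4 = 0.6742
  x=5: (0.029/0.267) × 7.4 = 0.8037
  x=6: (0.019/0.267) × 3.4 = 0.2419
  x=7: (0.008/0.267) × 6.9 = 0.2067
Sum = 8.3000 + 2.3820 + 0.6742 + 0.8037 + 0.2419 + 0.2067 = 12.6086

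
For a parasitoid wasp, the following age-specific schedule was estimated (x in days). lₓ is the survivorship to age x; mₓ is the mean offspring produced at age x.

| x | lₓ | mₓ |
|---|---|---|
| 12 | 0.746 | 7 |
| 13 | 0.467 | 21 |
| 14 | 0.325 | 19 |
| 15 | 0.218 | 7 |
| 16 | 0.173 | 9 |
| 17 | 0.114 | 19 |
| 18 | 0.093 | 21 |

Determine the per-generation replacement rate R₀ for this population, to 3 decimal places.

R₀ = Σ lₓ mₓ:
  age 12: 0.746 × 7 = 5.2220
  age 13: 0.467 × 21 = 9.8070
  age 14: 0.325 × 19 = 6.1750
  age 15: 0.218 × 7 = 1.5260
  age 16: 0.173 × 9 = 1.5570
  age 17: 0.114 × 19 = 2.1660
  age 18: 0.093 × 21 = 1.9530
R₀ = 5.2220 + 9.8070 + 6.1750 + 1.5260 + 1.5570 + 2.1660 + 1.9530 = 28.4060

28.406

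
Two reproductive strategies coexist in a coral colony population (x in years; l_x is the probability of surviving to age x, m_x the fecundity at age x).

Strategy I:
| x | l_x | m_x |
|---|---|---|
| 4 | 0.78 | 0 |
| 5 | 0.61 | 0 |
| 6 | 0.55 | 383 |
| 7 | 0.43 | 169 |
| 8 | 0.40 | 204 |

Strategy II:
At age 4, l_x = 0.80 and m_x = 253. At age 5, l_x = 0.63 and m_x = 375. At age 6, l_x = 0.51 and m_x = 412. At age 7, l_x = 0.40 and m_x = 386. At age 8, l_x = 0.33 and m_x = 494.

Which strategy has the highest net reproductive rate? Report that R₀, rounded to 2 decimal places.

966.19

Strategy I: R₀ = 0.78×0 + 0.61×0 + 0.55×383 + 0.43×169 + 0.40×204 = 364.9200
Strategy II: R₀ = 0.80×253 + 0.63×375 + 0.51×412 + 0.40×386 + 0.33×494 = 966.1900
Highest R₀: strategy II with 966.1900.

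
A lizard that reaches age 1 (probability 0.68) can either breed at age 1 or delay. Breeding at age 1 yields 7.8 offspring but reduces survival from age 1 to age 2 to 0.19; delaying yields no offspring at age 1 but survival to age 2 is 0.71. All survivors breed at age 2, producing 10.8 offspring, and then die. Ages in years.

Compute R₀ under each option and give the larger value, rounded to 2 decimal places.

breed at age 1: R₀ = 0.68 × (7.8 + 0.19 × 10.8) = 0.68 × 9.8520 = 6.6994
delay to age 2: R₀ = 0.68 × (0.71 × 10.8) = 0.68 × 7.6680 = 5.2142
Higher: breed at age 1 (6.6994).

6.70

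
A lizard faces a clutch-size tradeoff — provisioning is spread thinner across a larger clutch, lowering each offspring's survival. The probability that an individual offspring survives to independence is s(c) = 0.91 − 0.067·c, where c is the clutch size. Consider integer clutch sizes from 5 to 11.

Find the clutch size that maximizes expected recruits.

7

Expected recruits = c × s(c):
  c=5: 5 × 0.575 = 2.875
  c=6: 6 × 0.508 = 3.048
  c=7: 7 × 0.441 = 3.087
  c=8: 8 × 0.374 = 2.992
  c=9: 9 × 0.307 = 2.763
  c=10: 10 × 0.240 = 2.400
  c=11: 11 × 0.173 = 1.903
Maximum at c = 7 (3.087 recruits).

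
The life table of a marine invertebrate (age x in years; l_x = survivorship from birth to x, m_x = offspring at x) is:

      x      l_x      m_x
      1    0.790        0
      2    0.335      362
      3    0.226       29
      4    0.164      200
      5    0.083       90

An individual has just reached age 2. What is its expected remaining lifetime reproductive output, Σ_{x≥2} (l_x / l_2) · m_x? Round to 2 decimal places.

501.77

l_2 = 0.335. Conditional survival from age 2 to x is l_x / l_2.
  x=2: (0.335/0.335) × 362 = 362.0000
  x=3: (0.226/0.335) × 29 = 19.5642
  x=4: (0.164/0.335) × 200 = 97.9104
  x=5: (0.083/0.335) × 90 = 22.2985
Sum = 362.0000 + 19.5642 + 97.9104 + 22.2985 = 501.7731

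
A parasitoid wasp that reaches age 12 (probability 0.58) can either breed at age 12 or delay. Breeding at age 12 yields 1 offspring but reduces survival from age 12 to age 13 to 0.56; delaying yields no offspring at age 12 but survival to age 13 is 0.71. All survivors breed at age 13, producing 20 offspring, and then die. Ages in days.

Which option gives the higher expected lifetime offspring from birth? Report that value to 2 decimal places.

breed at age 12: R₀ = 0.58 × (1 + 0.56 × 20) = 0.58 × 12.2000 = 7.0760
delay to age 13: R₀ = 0.58 × (0.71 × 20) = 0.58 × 14.2000 = 8.2360
Higher: delay to age 13 (8.2360).

8.24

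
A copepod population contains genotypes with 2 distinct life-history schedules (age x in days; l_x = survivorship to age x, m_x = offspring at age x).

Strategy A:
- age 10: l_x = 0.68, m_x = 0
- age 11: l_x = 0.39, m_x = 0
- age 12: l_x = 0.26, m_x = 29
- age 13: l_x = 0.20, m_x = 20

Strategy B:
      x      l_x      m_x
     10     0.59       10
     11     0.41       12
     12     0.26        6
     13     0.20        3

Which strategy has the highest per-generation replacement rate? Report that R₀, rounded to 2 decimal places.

12.98

Strategy A: R₀ = 0.68×0 + 0.39×0 + 0.26×29 + 0.20×20 = 11.5400
Strategy B: R₀ = 0.59×10 + 0.41×12 + 0.26×6 + 0.20×3 = 12.9800
Highest R₀: strategy B with 12.9800.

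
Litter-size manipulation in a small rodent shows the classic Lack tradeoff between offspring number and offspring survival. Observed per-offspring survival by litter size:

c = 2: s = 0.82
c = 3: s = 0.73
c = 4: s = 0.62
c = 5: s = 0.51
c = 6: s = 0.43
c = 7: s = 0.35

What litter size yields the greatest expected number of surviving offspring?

6

Expected surviving offspring = c × s(c):
  c=2: 2 × 0.82 = 1.640
  c=3: 3 × 0.73 = 2.190
  c=4: 4 × 0.62 = 2.480
  c=5: 5 × 0.51 = 2.550
  c=6: 6 × 0.43 = 2.580
  c=7: 7 × 0.35 = 2.450
Maximum at c = 6 (2.580 surviving offspring).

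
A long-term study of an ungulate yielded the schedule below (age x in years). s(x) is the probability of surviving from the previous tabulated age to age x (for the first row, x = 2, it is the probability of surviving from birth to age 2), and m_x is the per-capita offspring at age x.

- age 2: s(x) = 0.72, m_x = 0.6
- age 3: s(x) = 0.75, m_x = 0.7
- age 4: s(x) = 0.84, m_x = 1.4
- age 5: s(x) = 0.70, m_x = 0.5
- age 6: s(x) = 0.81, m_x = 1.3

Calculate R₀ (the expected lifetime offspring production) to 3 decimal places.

Survivorship from birth: l_x = s_2·s_3·…·s_x.
  l_2 = 0.72000
  l_3 = 0.54000
  l_4 = 0.45360
  l_5 = 0.31752
  l_6 = 0.25719
R₀ = Σ l_x m_x:
  age 2: 0.72000 × 0.6 = 0.4320
  age 3: 0.54000 × 0.7 = 0.3780
  age 4: 0.45360 × 1.4 = 0.6350
  age 5: 0.31752 × 0.5 = 0.1588
  age 6: 0.25719 × 1.3 = 0.3343
R₀ = 0.4320 + 0.3780 + 0.6350 + 0.1588 + 0.3343 = 1.9381

1.938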